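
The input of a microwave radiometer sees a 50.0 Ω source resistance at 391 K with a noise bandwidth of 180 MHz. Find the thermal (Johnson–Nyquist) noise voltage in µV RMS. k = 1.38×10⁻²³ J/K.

V_n = √(4kTRB)
4kTRB = 4 × 1.38×10⁻²³ × 391 × 5.00×10¹ × 1.80×10⁸ = 1.94×10⁻¹⁰ V²
V_n = √(1.94×10⁻¹⁰) = 1.39×10⁻⁵ V = 13.9 µV

13.9 µV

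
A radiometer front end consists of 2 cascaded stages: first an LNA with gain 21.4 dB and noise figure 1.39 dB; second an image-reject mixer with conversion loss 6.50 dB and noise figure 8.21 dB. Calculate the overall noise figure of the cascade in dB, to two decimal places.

Convert to linear (a loss of L dB is a gain of −L dB): F_i = 10^(NF_i/10), G_i = 10^(G_i,dB/10)
  Stage 1: F_1 = 10^(1.39/10) = 1.377, G_1 = 10^(21.4/10) = 138.0
  Stage 2: F_2 = 10^(8.21/10) = 6.622, G_2 = 10^(−6.50/10) = 0.2239
Friis cascade:
  F = 1.377 + (6.622 − 1)/138.0 = 1.418
NF = 10 log₁₀(1.418) = 1.52 dB

1.52 dB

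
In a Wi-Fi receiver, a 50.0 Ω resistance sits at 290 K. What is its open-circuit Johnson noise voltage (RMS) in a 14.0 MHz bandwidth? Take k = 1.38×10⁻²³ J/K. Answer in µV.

3.35 µV

V_n = √(4kTRB)
4kTRB = 4 × 1.38×10⁻²³ × 290 × 5.00×10¹ × 1.40×10⁷ = 1.12×10⁻¹¹ V²
V_n = √(1.12×10⁻¹¹) = 3.35×10⁻⁶ V = 3.35 µV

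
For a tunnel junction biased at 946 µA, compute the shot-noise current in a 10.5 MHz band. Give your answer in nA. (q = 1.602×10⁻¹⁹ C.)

56.4 nA

I_n = √(2qI·B)
2qI·B = 2 × 1.602×10⁻¹⁹ × 9.46×10⁻⁴ × 1.05×10⁷ = 3.18×10⁻¹⁵ A²
I_n = √(3.18×10⁻¹⁵) = 5.64×10⁻⁸ A = 56.4 nA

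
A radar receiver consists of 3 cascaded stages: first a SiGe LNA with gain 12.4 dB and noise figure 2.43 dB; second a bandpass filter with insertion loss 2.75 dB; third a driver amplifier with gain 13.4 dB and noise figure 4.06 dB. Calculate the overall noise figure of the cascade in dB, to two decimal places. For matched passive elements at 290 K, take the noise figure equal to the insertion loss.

2.94 dB

Convert to linear (a loss of L dB is a gain of −L dB): F_i = 10^(NF_i/10), G_i = 10^(G_i,dB/10)
  Stage 1: F_1 = 10^(2.43/10) = 1.750, G_1 = 10^(12.4/10) = 17.38
  Stage 2: F_2 = 10^(2.75/10) = 1.884, G_2 = 10^(−2.75/10) = 0.5309
  Stage 3: F_3 = 10^(4.06/10) = 2.547, G_3 = 10^(13.4/10) = 21.88
Friis cascade:
  F = 1.750 + (1.884 − 1)/17.38 + (2.547 − 1)/9.226 = 1.968
NF = 10 log₁₀(1.968) = 2.94 dB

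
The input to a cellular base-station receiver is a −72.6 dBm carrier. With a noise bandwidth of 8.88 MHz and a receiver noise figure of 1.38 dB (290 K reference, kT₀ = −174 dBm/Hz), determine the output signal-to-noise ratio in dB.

30.5 dB

Noise floor: N = −174 + 10 log₁₀(B) + NF
10 log₁₀(8.88×10⁶) = 69.48 dB
N = −174 + 69.48 + 1.38 = −103.14 dBm
SNR = P_sig − N = −72.6 − (−103.14) = 30.54 dB → 30.5 dB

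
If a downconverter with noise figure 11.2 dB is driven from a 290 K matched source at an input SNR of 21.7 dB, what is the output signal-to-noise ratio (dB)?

10.5 dB

By definition F = SNR_in/SNR_out, so in dB: SNR_out = SNR_in − NF
SNR_out = 21.7 − 11.2 = 10.5 dB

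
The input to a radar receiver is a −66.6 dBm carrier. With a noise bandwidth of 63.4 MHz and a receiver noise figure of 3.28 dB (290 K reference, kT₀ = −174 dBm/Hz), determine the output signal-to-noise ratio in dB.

26.1 dB

Noise floor: N = −174 + 10 log₁₀(B) + NF
10 log₁₀(6.34×10⁷) = 78.02 dB
N = −174 + 78.02 + 3.28 = −92.70 dBm
SNR = P_sig − N = −66.6 − (−92.70) = 26.10 dB → 26.1 dB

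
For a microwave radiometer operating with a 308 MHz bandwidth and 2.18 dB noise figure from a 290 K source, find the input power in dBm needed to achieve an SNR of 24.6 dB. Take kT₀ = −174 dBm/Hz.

Sensitivity = −174 + 10 log₁₀(B) + NF + SNR_min
= −174 + 84.89 + 2.18 + 24.6
= −62.33 dBm → −62.3 dBm

−62.3 dBm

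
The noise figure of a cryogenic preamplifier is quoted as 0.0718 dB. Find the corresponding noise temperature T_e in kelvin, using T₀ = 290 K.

F = 10^(0.0718/10) = 1.01667
T_e = (F − 1)·T₀ = (1.01667 − 1) × 290 = 4.83 K

4.83 K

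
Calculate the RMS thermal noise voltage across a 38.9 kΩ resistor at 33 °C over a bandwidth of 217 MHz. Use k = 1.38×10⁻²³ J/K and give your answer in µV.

T = 33 °C + 273.15 = 306.15 K
V_n = √(4kTRB)
4kTRB = 4 × 1.38×10⁻²³ × 306.15 × 3.89×10⁴ × 2.17×10⁸ = 1.43×10⁻⁷ V²
V_n = √(1.43×10⁻⁷) = 3.78×10⁻⁴ V = 378 µV

378 µV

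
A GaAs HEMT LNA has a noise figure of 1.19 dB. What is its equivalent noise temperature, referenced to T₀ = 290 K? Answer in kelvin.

F = 10^(1.19/10) = 1.31522
T_e = (F − 1)·T₀ = (1.31522 − 1) × 290 = 91.4 K

91.4 K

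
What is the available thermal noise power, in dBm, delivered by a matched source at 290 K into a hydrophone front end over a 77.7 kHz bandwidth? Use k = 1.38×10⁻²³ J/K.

P_n = kTB = 1.38×10⁻²³ × 290 × 7.77×10⁴ = 3.11×10⁻¹⁶ W
In dBm: 10 log₁₀(3.11×10⁻¹⁶ / 10⁻³) = −125.1 dBm

−125.1 dBm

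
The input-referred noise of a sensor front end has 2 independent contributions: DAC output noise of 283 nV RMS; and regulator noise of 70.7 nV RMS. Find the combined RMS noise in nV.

292 nV

Uncorrelated sources add in power (mean-square): V_tot = √(ΣV_i²)
V_tot = √[(2.83×10⁻⁷)² + (7.07×10⁻⁸)²] = 2.92×10⁻⁷ V = 292 nV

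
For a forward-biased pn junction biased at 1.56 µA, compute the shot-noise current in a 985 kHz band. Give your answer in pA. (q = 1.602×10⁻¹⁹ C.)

702 pA

I_n = √(2qI·B)
2qI·B = 2 × 1.602×10⁻¹⁹ × 1.56×10⁻⁶ × 9.85×10⁵ = 4.92×10⁻¹⁹ A²
I_n = √(4.92×10⁻¹⁹) = 7.02×10⁻¹⁰ A = 702 pA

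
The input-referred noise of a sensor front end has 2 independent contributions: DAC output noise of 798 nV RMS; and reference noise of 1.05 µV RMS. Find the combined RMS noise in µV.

Uncorrelated sources add in power (mean-square): V_tot = √(ΣV_i²)
V_tot = √[(7.98×10⁻⁷)² + (1.05×10⁻⁶)²] = 1.32×10⁻⁶ V = 1.32 µV

1.32 µV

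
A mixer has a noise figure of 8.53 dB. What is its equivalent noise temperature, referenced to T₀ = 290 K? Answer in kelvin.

F = 10^(8.53/10) = 7.12853
T_e = (F − 1)·T₀ = (7.12853 − 1) × 290 = 1777 K

1777 K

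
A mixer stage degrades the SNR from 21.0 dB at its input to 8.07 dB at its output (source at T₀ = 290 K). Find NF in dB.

12.93 dB

NF (dB) = SNR_in(dB) − SNR_out(dB) when the source is at T₀
NF = 21.0 − 8.07 = 12.93 dB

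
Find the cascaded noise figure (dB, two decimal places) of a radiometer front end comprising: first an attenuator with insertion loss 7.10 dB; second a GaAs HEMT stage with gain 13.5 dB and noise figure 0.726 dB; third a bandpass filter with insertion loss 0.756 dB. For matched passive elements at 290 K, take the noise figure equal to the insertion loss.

Convert to linear (a loss of L dB is a gain of −L dB): F_i = 10^(NF_i/10), G_i = 10^(G_i,dB/10)
  Stage 1: F_1 = 10^(7.10/10) = 5.129, G_1 = 10^(−7.10/10) = 0.1950
  Stage 2: F_2 = 10^(0.726/10) = 1.182, G_2 = 10^(13.5/10) = 22.39
  Stage 3: F_3 = 10^(0.756/10) = 1.190, G_3 = 10^(−0.756/10) = 0.8402
Friis cascade:
  F = 5.129 + (1.182 − 1)/0.1950 + (1.190 − 1)/4.365 = 6.105
NF = 10 log₁₀(6.105) = 7.86 dB

7.86 dB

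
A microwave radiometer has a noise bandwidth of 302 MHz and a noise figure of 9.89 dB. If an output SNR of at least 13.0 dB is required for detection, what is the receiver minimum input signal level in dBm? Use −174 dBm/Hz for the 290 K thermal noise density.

Sensitivity = −174 + 10 log₁₀(B) + NF + SNR_min
= −174 + 84.8 + 9.89 + 13.0
= −66.31 dBm → −66.3 dBm

−66.3 dBm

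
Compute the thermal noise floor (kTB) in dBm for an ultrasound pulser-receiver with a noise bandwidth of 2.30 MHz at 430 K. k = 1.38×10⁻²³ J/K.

P_n = kTB = 1.38×10⁻²³ × 430 × 2.30×10⁶ = 1.36×10⁻¹⁴ W
In dBm: 10 log₁₀(1.36×10⁻¹⁴ / 10⁻³) = −108.6 dBm

−108.6 dBm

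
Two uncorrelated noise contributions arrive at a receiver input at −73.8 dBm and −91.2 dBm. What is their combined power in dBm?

−73.7 dBm

Convert to linear, add, convert back:
P₁ = 4.17×10⁻¹¹ W, P₂ = 7.59×10⁻¹³ W
P_tot = 4.24×10⁻¹¹ W → 10 log₁₀(P_tot / 10⁻³) = −73.7 dBm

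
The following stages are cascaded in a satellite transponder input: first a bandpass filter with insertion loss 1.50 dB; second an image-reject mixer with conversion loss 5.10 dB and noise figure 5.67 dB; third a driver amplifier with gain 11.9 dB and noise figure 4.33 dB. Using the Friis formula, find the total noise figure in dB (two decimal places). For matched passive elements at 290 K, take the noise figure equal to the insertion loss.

11.15 dB

Convert to linear (a loss of L dB is a gain of −L dB): F_i = 10^(NF_i/10), G_i = 10^(G_i,dB/10)
  Stage 1: F_1 = 10^(1.50/10) = 1.413, G_1 = 10^(−1.50/10) = 0.7079
  Stage 2: F_2 = 10^(5.67/10) = 3.690, G_2 = 10^(−5.10/10) = 0.3090
  Stage 3: F_3 = 10^(4.33/10) = 2.710, G_3 = 10^(11.9/10) = 15.49
Friis cascade:
  F = 1.413 + (3.690 − 1)/0.7079 + (2.710 − 1)/0.2188 = 13.03
NF = 10 log₁₀(13.03) = 11.15 dB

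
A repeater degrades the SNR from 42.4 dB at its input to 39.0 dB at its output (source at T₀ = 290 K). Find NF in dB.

NF (dB) = SNR_in(dB) − SNR_out(dB) when the source is at T₀
NF = 42.4 − 39.0 = 3.4 dB

3.4 dB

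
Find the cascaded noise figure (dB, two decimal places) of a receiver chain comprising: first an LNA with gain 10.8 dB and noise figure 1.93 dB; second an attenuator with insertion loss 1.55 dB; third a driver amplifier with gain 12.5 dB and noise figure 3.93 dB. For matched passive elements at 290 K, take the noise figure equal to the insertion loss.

2.48 dB

Convert to linear (a loss of L dB is a gain of −L dB): F_i = 10^(NF_i/10), G_i = 10^(G_i,dB/10)
  Stage 1: F_1 = 10^(1.93/10) = 1.560, G_1 = 10^(10.8/10) = 12.02
  Stage 2: F_2 = 10^(1.55/10) = 1.429, G_2 = 10^(−1.55/10) = 0.6998
  Stage 3: F_3 = 10^(3.93/10) = 2.472, G_3 = 10^(12.5/10) = 17.78
Friis cascade:
  F = 1.560 + (1.429 − 1)/12.02 + (2.472 − 1)/8.414 = 1.770
NF = 10 log₁₀(1.770) = 2.48 dB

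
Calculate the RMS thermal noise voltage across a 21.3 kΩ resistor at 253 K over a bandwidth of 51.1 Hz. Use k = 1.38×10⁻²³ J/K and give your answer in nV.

V_n = √(4kTRB)
4kTRB = 4 × 1.38×10⁻²³ × 253 × 2.13×10⁴ × 5.11×10¹ = 1.52×10⁻¹⁴ V²
V_n = √(1.52×10⁻¹⁴) = 1.23×10⁻⁷ V = 123 nV

123 nV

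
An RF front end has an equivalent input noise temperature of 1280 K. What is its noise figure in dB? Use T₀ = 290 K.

F = 1 + T_e/T₀ = 1 + 1280/290 = 5.41379
NF = 10 log₁₀(5.41379) = 7.34 dB

7.34 dB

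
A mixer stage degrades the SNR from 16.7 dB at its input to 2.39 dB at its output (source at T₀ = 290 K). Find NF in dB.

14.31 dB

NF (dB) = SNR_in(dB) − SNR_out(dB) when the source is at T₀
NF = 16.7 − 2.39 = 14.31 dB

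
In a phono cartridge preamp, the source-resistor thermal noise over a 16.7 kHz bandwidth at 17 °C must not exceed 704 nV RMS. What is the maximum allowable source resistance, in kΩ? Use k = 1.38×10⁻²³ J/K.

T = 17 °C + 273.15 = 290.15 K
Johnson–Nyquist: V_n = √(4kTRB) ⇒ R = V_n² / (4kTB)
4kTB = 4 × 1.38×10⁻²³ × 290.15 × 1.67×10⁴ = 2.67×10⁻¹⁶
R = (7.04×10⁻⁷)² / 2.67×10⁻¹⁶ = 1.85×10³ Ω = 1.85 kΩ

1.85 kΩ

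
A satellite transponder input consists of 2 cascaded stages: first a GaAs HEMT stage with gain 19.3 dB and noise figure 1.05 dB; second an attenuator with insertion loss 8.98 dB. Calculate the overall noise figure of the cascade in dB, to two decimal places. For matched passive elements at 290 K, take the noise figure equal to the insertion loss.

Convert to linear (a loss of L dB is a gain of −L dB): F_i = 10^(NF_i/10), G_i = 10^(G_i,dB/10)
  Stage 1: F_1 = 10^(1.05/10) = 1.274, G_1 = 10^(19.3/10) = 85.11
  Stage 2: F_2 = 10^(8.98/10) = 7.907, G_2 = 10^(−8.98/10) = 0.1265
Friis cascade:
  F = 1.274 + (7.907 − 1)/85.11 = 1.355
NF = 10 log₁₀(1.355) = 1.32 dB

1.32 dB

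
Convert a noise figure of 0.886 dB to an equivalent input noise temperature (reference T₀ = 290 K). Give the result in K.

65.6 K

F = 10^(0.886/10) = 1.22631
T_e = (F − 1)·T₀ = (1.22631 − 1) × 290 = 65.6 K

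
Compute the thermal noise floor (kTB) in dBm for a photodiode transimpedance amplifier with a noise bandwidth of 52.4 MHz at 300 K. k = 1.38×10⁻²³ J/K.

P_n = kTB = 1.38×10⁻²³ × 300 × 5.24×10⁷ = 2.17×10⁻¹³ W
In dBm: 10 log₁₀(2.17×10⁻¹³ / 10⁻³) = −96.6 dBm

−96.6 dBm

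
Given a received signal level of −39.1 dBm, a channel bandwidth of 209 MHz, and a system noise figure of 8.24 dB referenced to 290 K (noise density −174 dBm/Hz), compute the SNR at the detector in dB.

Noise floor: N = −174 + 10 log₁₀(B) + NF
10 log₁₀(2.09×10⁸) = 83.2 dB
N = −174 + 83.2 + 8.24 = −82.56 dBm
SNR = P_sig − N = −39.1 − (−82.56) = 43.46 dB → 43.5 dB

43.5 dB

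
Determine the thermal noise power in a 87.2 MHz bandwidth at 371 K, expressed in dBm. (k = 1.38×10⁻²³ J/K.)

−93.5 dBm

P_n = kTB = 1.38×10⁻²³ × 371 × 8.72×10⁷ = 4.46×10⁻¹³ W
In dBm: 10 log₁₀(4.46×10⁻¹³ / 10⁻³) = −93.5 dBm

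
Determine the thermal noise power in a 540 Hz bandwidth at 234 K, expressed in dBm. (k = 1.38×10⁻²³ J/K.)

−147.6 dBm

P_n = kTB = 1.38×10⁻²³ × 234 × 5.40×10² = 1.74×10⁻¹⁸ W
In dBm: 10 log₁₀(1.74×10⁻¹⁸ / 10⁻³) = −147.6 dBm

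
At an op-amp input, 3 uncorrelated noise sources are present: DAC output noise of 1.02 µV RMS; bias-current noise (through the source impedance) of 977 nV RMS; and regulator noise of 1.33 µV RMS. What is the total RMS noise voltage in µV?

Uncorrelated sources add in power (mean-square): V_tot = √(ΣV_i²)
V_tot = √[(1.02×10⁻⁶)² + (9.77×10⁻⁷)² + (1.33×10⁻⁶)²] = 1.94×10⁻⁶ V = 1.94 µV

1.94 µV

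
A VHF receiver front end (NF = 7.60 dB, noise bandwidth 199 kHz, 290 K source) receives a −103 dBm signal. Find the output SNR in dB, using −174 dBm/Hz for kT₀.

Noise floor: N = −174 + 10 log₁₀(B) + NF
10 log₁₀(1.99×10⁵) = 52.99 dB
N = −174 + 52.99 + 7.60 = −113.41 dBm
SNR = P_sig − N = −103 − (−113.41) = 10.41 dB → 10.4 dB

10.4 dB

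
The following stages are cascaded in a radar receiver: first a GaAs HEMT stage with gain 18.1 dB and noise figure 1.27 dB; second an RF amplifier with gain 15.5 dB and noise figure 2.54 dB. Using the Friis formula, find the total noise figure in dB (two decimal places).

1.31 dB

Convert to linear (a loss of L dB is a gain of −L dB): F_i = 10^(NF_i/10), G_i = 10^(G_i,dB/10)
  Stage 1: F_1 = 10^(1.27/10) = 1.340, G_1 = 10^(18.1/10) = 64.57
  Stage 2: F_2 = 10^(2.54/10) = 1.795, G_2 = 10^(15.5/10) = 35.48
Friis cascade:
  F = 1.340 + (1.795 − 1)/64.57 = 1.352
NF = 10 log₁₀(1.352) = 1.31 dB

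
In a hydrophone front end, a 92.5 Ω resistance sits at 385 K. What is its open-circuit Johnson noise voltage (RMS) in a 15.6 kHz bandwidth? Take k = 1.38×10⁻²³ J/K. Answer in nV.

V_n = √(4kTRB)
4kTRB = 4 × 1.38×10⁻²³ × 385 × 9.25×10¹ × 1.56×10⁴ = 3.07×10⁻¹⁴ V²
V_n = √(3.07×10⁻¹⁴) = 1.75×10⁻⁷ V = 175 nV

175 nV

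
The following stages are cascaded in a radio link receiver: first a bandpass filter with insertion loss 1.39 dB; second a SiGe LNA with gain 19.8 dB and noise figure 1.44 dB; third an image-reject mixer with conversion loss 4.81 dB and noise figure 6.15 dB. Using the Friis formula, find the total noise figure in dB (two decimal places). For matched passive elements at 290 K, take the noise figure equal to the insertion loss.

Convert to linear (a loss of L dB is a gain of −L dB): F_i = 10^(NF_i/10), G_i = 10^(G_i,dB/10)
  Stage 1: F_1 = 10^(1.39/10) = 1.377, G_1 = 10^(−1.39/10) = 0.7261
  Stage 2: F_2 = 10^(1.44/10) = 1.393, G_2 = 10^(19.8/10) = 95.50
  Stage 3: F_3 = 10^(6.15/10) = 4.121, G_3 = 10^(−4.81/10) = 0.3304
Friis cascade:
  F = 1.377 + (1.393 − 1)/0.7261 + (4.121 − 1)/69.34 = 1.964
NF = 10 log₁₀(1.964) = 2.93 dB

2.93 dB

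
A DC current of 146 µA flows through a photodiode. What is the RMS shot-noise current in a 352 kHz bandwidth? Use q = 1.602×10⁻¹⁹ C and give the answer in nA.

4.06 nA

I_n = √(2qI·B)
2qI·B = 2 × 1.602×10⁻¹⁹ × 1.46×10⁻⁴ × 3.52×10⁵ = 1.65×10⁻¹⁷ A²
I_n = √(1.65×10⁻¹⁷) = 4.06×10⁻⁹ A = 4.06 nA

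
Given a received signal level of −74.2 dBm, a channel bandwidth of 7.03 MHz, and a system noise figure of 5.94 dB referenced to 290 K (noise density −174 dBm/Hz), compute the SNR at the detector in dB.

Noise floor: N = −174 + 10 log₁₀(B) + NF
10 log₁₀(7.03×10⁶) = 68.47 dB
N = −174 + 68.47 + 5.94 = −99.59 dBm
SNR = P_sig − N = −74.2 − (−99.59) = 25.39 dB → 25.4 dB

25.4 dB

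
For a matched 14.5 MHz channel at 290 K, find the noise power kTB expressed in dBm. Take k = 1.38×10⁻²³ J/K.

−102.4 dBm

P_n = kTB = 1.38×10⁻²³ × 290 × 1.45×10⁷ = 5.80×10⁻¹⁴ W
In dBm: 10 log₁₀(5.80×10⁻¹⁴ / 10⁻³) = −102.4 dBm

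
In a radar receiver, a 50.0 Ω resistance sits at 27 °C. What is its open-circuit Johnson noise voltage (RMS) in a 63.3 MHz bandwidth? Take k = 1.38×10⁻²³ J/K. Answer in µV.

7.24 µV

T = 27 °C + 273.15 = 300.15 K
V_n = √(4kTRB)
4kTRB = 4 × 1.38×10⁻²³ × 300.15 × 5.00×10¹ × 6.33×10⁷ = 5.24×10⁻¹¹ V²
V_n = √(5.24×10⁻¹¹) = 7.24×10⁻⁶ V = 7.24 µV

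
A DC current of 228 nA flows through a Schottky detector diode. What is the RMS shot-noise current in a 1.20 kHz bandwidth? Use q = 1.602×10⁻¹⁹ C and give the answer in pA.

I_n = √(2qI·B)
2qI·B = 2 × 1.602×10⁻¹⁹ × 2.28×10⁻⁷ × 1.20×10³ = 8.77×10⁻²³ A²
I_n = √(8.77×10⁻²³) = 9.36×10⁻¹² A = 9.36 pA

9.36 pA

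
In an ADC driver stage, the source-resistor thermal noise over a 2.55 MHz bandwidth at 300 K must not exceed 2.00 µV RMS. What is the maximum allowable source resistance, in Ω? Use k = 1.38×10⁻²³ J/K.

94.7 Ω

Johnson–Nyquist: V_n = √(4kTRB) ⇒ R = V_n² / (4kTB)
4kTB = 4 × 1.38×10⁻²³ × 300 × 2.55×10⁶ = 4.22×10⁻¹⁴
R = (2.00×10⁻⁶)² / 4.22×10⁻¹⁴ = 9.47×10¹ Ω = 94.7 Ω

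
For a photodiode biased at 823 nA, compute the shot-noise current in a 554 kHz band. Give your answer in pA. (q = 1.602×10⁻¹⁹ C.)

I_n = √(2qI·B)
2qI·B = 2 × 1.602×10⁻¹⁹ × 8.23×10⁻⁷ × 5.54×10⁵ = 1.46×10⁻¹⁹ A²
I_n = √(1.46×10⁻¹⁹) = 3.82×10⁻¹⁰ A = 382 pA

382 pA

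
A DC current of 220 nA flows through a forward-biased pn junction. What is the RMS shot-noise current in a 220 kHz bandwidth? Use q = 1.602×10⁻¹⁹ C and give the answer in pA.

125 pA

I_n = √(2qI·B)
2qI·B = 2 × 1.602×10⁻¹⁹ × 2.20×10⁻⁷ × 2.20×10⁵ = 1.55×10⁻²⁰ A²
I_n = √(1.55×10⁻²⁰) = 1.25×10⁻¹⁰ A = 125 pA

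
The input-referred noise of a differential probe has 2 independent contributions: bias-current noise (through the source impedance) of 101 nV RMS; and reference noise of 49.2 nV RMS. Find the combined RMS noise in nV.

112 nV

Uncorrelated sources add in power (mean-square): V_tot = √(ΣV_i²)
V_tot = √[(1.01×10⁻⁷)² + (4.92×10⁻⁸)²] = 1.12×10⁻⁷ V = 112 nV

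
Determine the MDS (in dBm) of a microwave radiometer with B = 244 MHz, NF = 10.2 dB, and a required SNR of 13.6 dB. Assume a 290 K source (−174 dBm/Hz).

Sensitivity = −174 + 10 log₁₀(B) + NF + SNR_min
= −174 + 83.87 + 10.2 + 13.6
= −66.33 dBm → −66.3 dBm

−66.3 dBm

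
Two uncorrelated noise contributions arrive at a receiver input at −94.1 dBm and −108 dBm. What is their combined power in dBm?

Convert to linear, add, convert back:
P₁ = 3.89×10⁻¹³ W, P₂ = 1.58×10⁻¹⁴ W
P_tot = 4.05×10⁻¹³ W → 10 log₁₀(P_tot / 10⁻³) = −93.9 dBm

−93.9 dBm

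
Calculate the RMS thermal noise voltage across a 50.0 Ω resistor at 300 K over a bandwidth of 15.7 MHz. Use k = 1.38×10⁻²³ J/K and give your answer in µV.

V_n = √(4kTRB)
4kTRB = 4 × 1.38×10⁻²³ × 300 × 5.00×10¹ × 1.57×10⁷ = 1.30×10⁻¹¹ V²
V_n = √(1.30×10⁻¹¹) = 3.61×10⁻⁶ V = 3.61 µV

3.61 µV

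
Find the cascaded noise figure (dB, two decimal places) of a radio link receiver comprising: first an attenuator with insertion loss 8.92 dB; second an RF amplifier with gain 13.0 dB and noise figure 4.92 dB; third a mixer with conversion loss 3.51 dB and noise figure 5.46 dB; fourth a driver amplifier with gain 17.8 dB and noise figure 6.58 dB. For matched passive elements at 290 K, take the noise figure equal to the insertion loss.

Convert to linear (a loss of L dB is a gain of −L dB): F_i = 10^(NF_i/10), G_i = 10^(G_i,dB/10)
  Stage 1: F_1 = 10^(8.92/10) = 7.798, G_1 = 10^(−8.92/10) = 0.1282
  Stage 2: F_2 = 10^(4.92/10) = 3.105, G_2 = 10^(13.0/10) = 19.95
  Stage 3: F_3 = 10^(5.46/10) = 3.516, G_3 = 10^(−3.51/10) = 0.4457
  Stage 4: F_4 = 10^(6.58/10) = 4.550, G_4 = 10^(17.8/10) = 60.26
Friis cascade:
  F = 7.798 + (3.105 − 1)/0.1282 + (3.516 − 1)/2.559 + (4.550 − 1)/1.140 = 28.31
NF = 10 log₁₀(28.31) = 14.52 dB

14.52 dB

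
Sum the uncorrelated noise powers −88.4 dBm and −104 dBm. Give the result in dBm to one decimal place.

Convert to linear, add, convert back:
P₁ = 1.45×10⁻¹² W, P₂ = 3.98×10⁻¹⁴ W
P_tot = 1.49×10⁻¹² W → 10 log₁₀(P_tot / 10⁻³) = −88.3 dBm

−88.3 dBm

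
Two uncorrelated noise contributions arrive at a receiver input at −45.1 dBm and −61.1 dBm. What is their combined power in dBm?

Convert to linear, add, convert back:
P₁ = 3.09×10⁻⁸ W, P₂ = 7.76×10⁻¹⁰ W
P_tot = 3.17×10⁻⁸ W → 10 log₁₀(P_tot / 10⁻³) = −45.0 dBm

−45.0 dBm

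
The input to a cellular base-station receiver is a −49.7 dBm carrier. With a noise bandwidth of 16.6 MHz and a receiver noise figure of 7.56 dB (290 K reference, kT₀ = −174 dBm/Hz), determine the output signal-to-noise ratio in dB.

44.5 dB

Noise floor: N = −174 + 10 log₁₀(B) + NF
10 log₁₀(1.66×10⁷) = 72.2 dB
N = −174 + 72.2 + 7.56 = −94.24 dBm
SNR = P_sig − N = −49.7 − (−94.24) = 44.54 dB → 44.5 dB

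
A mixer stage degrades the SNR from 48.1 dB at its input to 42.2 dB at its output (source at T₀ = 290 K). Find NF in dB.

5.9 dB

NF (dB) = SNR_in(dB) − SNR_out(dB) when the source is at T₀
NF = 48.1 − 42.2 = 5.9 dB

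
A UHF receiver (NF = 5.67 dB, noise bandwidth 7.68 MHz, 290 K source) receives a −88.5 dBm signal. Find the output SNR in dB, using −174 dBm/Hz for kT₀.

11.0 dB

Noise floor: N = −174 + 10 log₁₀(B) + NF
10 log₁₀(7.68×10⁶) = 68.85 dB
N = −174 + 68.85 + 5.67 = −99.48 dBm
SNR = P_sig − N = −88.5 − (−99.48) = 10.98 dB → 11.0 dB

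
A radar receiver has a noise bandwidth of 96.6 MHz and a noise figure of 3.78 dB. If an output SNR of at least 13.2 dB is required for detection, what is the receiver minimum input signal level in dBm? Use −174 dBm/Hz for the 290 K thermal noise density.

Sensitivity = −174 + 10 log₁₀(B) + NF + SNR_min
= −174 + 79.85 + 3.78 + 13.2
= −77.17 dBm → −77.2 dBm

−77.2 dBm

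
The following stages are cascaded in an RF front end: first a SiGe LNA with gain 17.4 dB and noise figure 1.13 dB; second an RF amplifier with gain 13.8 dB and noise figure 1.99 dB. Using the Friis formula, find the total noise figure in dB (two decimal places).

1.17 dB

Convert to linear (a loss of L dB is a gain of −L dB): F_i = 10^(NF_i/10), G_i = 10^(G_i,dB/10)
  Stage 1: F_1 = 10^(1.13/10) = 1.297, G_1 = 10^(17.4/10) = 54.95
  Stage 2: F_2 = 10^(1.99/10) = 1.581, G_2 = 10^(13.8/10) = 23.99
Friis cascade:
  F = 1.297 + (1.581 − 1)/54.95 = 1.308
NF = 10 log₁₀(1.308) = 1.17 dB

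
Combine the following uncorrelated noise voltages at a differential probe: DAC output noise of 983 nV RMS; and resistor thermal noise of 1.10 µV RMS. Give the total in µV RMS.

Uncorrelated sources add in power (mean-square): V_tot = √(ΣV_i²)
V_tot = √[(9.83×10⁻⁷)² + (1.10×10⁻⁶)²] = 1.48×10⁻⁶ V = 1.48 µV

1.48 µV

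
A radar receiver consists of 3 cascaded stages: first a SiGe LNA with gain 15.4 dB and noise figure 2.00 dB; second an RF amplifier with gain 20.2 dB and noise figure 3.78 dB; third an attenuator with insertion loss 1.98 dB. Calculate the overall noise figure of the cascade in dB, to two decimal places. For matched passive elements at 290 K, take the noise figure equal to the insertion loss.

Convert to linear (a loss of L dB is a gain of −L dB): F_i = 10^(NF_i/10), G_i = 10^(G_i,dB/10)
  Stage 1: F_1 = 10^(2.00/10) = 1.585, G_1 = 10^(15.4/10) = 34.67
  Stage 2: F_2 = 10^(3.78/10) = 2.388, G_2 = 10^(20.2/10) = 104.7
  Stage 3: F_3 = 10^(1.98/10) = 1.578, G_3 = 10^(−1.98/10) = 0.6339
Friis cascade:
  F = 1.585 + (2.388 − 1)/34.67 + (1.578 − 1)/3631 = 1.625
NF = 10 log₁₀(1.625) = 2.11 dB

2.11 dB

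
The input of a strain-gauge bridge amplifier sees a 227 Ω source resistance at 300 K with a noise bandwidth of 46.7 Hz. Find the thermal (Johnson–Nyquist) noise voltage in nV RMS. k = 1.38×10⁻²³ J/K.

13.2 nV

V_n = √(4kTRB)
4kTRB = 4 × 1.38×10⁻²³ × 300 × 2.27×10² × 4.67×10¹ = 1.76×10⁻¹⁶ V²
V_n = √(1.76×10⁻¹⁶) = 1.32×10⁻⁸ V = 13.2 nV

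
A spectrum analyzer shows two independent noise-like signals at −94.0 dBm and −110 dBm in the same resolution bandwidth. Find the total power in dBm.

Convert to linear, add, convert back:
P₁ = 3.98×10⁻¹³ W, P₂ = 1.00×10⁻¹⁴ W
P_tot = 4.08×10⁻¹³ W → 10 log₁₀(P_tot / 10⁻³) = −93.9 dBm

−93.9 dBm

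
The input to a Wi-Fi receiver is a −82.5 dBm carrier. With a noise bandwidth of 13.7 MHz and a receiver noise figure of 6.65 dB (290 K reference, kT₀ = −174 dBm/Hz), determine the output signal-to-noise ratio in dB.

13.5 dB

Noise floor: N = −174 + 10 log₁₀(B) + NF
10 log₁₀(1.37×10⁷) = 71.37 dB
N = −174 + 71.37 + 6.65 = −95.98 dBm
SNR = P_sig − N = −82.5 − (−95.98) = 13.48 dB → 13.5 dB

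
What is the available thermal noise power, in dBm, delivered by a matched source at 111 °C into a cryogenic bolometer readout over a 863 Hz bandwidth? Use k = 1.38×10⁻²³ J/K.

−143.4 dBm

T = 111 °C + 273.15 = 384.15 K
P_n = kTB = 1.38×10⁻²³ × 384.15 × 8.63×10² = 4.57×10⁻¹⁸ W
In dBm: 10 log₁₀(4.57×10⁻¹⁸ / 10⁻³) = −143.4 dBm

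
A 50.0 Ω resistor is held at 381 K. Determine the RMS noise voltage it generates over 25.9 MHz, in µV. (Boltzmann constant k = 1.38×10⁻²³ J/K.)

V_n = √(4kTRB)
4kTRB = 4 × 1.38×10⁻²³ × 381 × 5.00×10¹ × 2.59×10⁷ = 2.72×10⁻¹¹ V²
V_n = √(2.72×10⁻¹¹) = 5.22×10⁻⁶ V = 5.22 µV

5.22 µV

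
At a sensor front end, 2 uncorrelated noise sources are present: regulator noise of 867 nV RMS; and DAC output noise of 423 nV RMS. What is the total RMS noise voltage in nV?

Uncorrelated sources add in power (mean-square): V_tot = √(ΣV_i²)
V_tot = √[(8.67×10⁻⁷)² + (4.23×10⁻⁷)²] = 9.65×10⁻⁷ V = 965 nV

965 nV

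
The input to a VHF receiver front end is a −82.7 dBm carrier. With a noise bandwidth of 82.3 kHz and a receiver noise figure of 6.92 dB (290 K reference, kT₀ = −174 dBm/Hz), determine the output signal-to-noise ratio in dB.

35.2 dB

Noise floor: N = −174 + 10 log₁₀(B) + NF
10 log₁₀(8.23×10⁴) = 49.15 dB
N = −174 + 49.15 + 6.92 = −117.93 dBm
SNR = P_sig − N = −82.7 − (−117.93) = 35.23 dB → 35.2 dB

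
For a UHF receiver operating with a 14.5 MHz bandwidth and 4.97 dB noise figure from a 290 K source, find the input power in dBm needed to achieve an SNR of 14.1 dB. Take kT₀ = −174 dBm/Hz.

−83.3 dBm

Sensitivity = −174 + 10 log₁₀(B) + NF + SNR_min
= −174 + 71.61 + 4.97 + 14.1
= −83.32 dBm → −83.3 dBm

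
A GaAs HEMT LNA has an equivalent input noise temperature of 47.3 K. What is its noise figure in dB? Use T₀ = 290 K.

0.656 dB

F = 1 + T_e/T₀ = 1 + 47.3/290 = 1.1631
NF = 10 log₁₀(1.1631) = 0.656 dB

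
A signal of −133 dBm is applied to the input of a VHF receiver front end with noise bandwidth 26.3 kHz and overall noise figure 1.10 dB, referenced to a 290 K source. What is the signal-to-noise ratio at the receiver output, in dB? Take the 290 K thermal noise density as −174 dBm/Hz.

−4.3 dB

Noise floor: N = −174 + 10 log₁₀(B) + NF
10 log₁₀(2.63×10⁴) = 44.2 dB
N = −174 + 44.2 + 1.10 = −128.70 dBm
SNR = P_sig − N = −133 − (−128.70) = −4.30 dB → −4.3 dB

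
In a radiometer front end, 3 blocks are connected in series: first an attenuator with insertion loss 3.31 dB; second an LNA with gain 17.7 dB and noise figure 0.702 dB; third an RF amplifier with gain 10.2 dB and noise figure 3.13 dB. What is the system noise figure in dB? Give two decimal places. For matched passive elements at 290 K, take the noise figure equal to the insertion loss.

Convert to linear (a loss of L dB is a gain of −L dB): F_i = 10^(NF_i/10), G_i = 10^(G_i,dB/10)
  Stage 1: F_1 = 10^(3.31/10) = 2.143, G_1 = 10^(−3.31/10) = 0.4667
  Stage 2: F_2 = 10^(0.702/10) = 1.175, G_2 = 10^(17.7/10) = 58.88
  Stage 3: F_3 = 10^(3.13/10) = 2.056, G_3 = 10^(10.2/10) = 10.47
Friis cascade:
  F = 2.143 + (1.175 − 1)/0.4667 + (2.056 − 1)/27.48 = 2.557
NF = 10 log₁₀(2.557) = 4.08 dB

4.08 dB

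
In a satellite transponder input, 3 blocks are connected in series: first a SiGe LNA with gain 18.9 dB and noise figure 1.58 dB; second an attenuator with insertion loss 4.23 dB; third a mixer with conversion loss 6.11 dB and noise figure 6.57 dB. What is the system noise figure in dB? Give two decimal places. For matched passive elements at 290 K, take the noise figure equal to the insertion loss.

1.99 dB

Convert to linear (a loss of L dB is a gain of −L dB): F_i = 10^(NF_i/10), G_i = 10^(G_i,dB/10)
  Stage 1: F_1 = 10^(1.58/10) = 1.439, G_1 = 10^(18.9/10) = 77.62
  Stage 2: F_2 = 10^(4.23/10) = 2.649, G_2 = 10^(−4.23/10) = 0.3776
  Stage 3: F_3 = 10^(6.57/10) = 4.539, G_3 = 10^(−6.11/10) = 0.2449
Friis cascade:
  F = 1.439 + (2.649 − 1)/77.62 + (4.539 − 1)/29.31 = 1.581
NF = 10 log₁₀(1.581) = 1.99 dB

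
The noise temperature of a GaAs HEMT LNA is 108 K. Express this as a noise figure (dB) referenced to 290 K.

1.37 dB

F = 1 + T_e/T₀ = 1 + 108/290 = 1.37241
NF = 10 log₁₀(1.37241) = 1.37 dB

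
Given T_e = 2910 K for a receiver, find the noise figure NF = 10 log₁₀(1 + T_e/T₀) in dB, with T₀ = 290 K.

10.43 dB

F = 1 + T_e/T₀ = 1 + 2910/290 = 11.0345
NF = 10 log₁₀(11.0345) = 10.43 dB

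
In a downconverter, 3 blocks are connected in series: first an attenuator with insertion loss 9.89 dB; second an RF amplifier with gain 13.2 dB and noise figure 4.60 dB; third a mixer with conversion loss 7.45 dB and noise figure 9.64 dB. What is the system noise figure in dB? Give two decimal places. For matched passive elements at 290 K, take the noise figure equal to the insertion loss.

15.04 dB

Convert to linear (a loss of L dB is a gain of −L dB): F_i = 10^(NF_i/10), G_i = 10^(G_i,dB/10)
  Stage 1: F_1 = 10^(9.89/10) = 9.750, G_1 = 10^(−9.89/10) = 0.1026
  Stage 2: F_2 = 10^(4.60/10) = 2.884, G_2 = 10^(13.2/10) = 20.89
  Stage 3: F_3 = 10^(9.64/10) = 9.204, G_3 = 10^(−7.45/10) = 0.1799
Friis cascade:
  F = 9.750 + (2.884 − 1)/0.1026 + (9.204 − 1)/2.143 = 31.95
NF = 10 log₁₀(31.95) = 15.04 dB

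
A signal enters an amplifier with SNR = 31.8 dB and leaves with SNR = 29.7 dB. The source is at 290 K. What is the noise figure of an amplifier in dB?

2.1 dB

NF (dB) = SNR_in(dB) − SNR_out(dB) when the source is at T₀
NF = 31.8 − 29.7 = 2.1 dB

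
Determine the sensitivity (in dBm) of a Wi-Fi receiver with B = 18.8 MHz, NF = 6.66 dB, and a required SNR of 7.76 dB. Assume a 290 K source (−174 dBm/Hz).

−86.8 dBm

Sensitivity = −174 + 10 log₁₀(B) + NF + SNR_min
= −174 + 72.74 + 6.66 + 7.76
= −86.84 dBm → −86.8 dBm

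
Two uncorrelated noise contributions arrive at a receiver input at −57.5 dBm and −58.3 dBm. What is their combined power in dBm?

Convert to linear, add, convert back:
P₁ = 1.78×10⁻⁹ W, P₂ = 1.48×10⁻⁹ W
P_tot = 3.26×10⁻⁹ W → 10 log₁₀(P_tot / 10⁻³) = −54.9 dBm

−54.9 dBm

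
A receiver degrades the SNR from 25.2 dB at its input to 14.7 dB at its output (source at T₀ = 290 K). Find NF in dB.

10.5 dB

NF (dB) = SNR_in(dB) − SNR_out(dB) when the source is at T₀
NF = 25.2 − 14.7 = 10.5 dB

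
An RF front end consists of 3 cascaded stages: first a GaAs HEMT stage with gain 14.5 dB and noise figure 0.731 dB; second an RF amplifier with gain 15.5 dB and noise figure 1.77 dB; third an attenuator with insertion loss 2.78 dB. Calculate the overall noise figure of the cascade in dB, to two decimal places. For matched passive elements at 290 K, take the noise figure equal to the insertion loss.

0.80 dB

Convert to linear (a loss of L dB is a gain of −L dB): F_i = 10^(NF_i/10), G_i = 10^(G_i,dB/10)
  Stage 1: F_1 = 10^(0.731/10) = 1.183, G_1 = 10^(14.5/10) = 28.18
  Stage 2: F_2 = 10^(1.77/10) = 1.503, G_2 = 10^(15.5/10) = 35.48
  Stage 3: F_3 = 10^(2.78/10) = 1.897, G_3 = 10^(−2.78/10) = 0.5272
Friis cascade:
  F = 1.183 + (1.503 − 1)/28.18 + (1.897 − 1)/1000 = 1.202
NF = 10 log₁₀(1.202) = 0.80 dB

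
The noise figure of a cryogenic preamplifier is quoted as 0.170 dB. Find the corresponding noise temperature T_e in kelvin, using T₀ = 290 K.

11.6 K

F = 10^(0.170/10) = 1.03992
T_e = (F − 1)·T₀ = (1.03992 − 1) × 290 = 11.6 K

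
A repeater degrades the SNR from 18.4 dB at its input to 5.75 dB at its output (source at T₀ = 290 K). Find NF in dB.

NF (dB) = SNR_in(dB) − SNR_out(dB) when the source is at T₀
NF = 18.4 − 5.75 = 12.65 dB

12.65 dB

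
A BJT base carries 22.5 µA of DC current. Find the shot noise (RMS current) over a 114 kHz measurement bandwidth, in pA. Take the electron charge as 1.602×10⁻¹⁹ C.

907 pA

I_n = √(2qI·B)
2qI·B = 2 × 1.602×10⁻¹⁹ × 2.25×10⁻⁵ × 1.14×10⁵ = 8.22×10⁻¹⁹ A²
I_n = √(8.22×10⁻¹⁹) = 9.07×10⁻¹⁰ A = 907 pA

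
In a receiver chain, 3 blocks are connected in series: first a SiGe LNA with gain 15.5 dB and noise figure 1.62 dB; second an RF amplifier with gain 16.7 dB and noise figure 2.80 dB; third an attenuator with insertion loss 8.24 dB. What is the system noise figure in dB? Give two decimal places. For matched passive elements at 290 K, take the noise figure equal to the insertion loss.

1.71 dB

Convert to linear (a loss of L dB is a gain of −L dB): F_i = 10^(NF_i/10), G_i = 10^(G_i,dB/10)
  Stage 1: F_1 = 10^(1.62/10) = 1.452, G_1 = 10^(15.5/10) = 35.48
  Stage 2: F_2 = 10^(2.80/10) = 1.905, G_2 = 10^(16.7/10) = 46.77
  Stage 3: F_3 = 10^(8.24/10) = 6.668, G_3 = 10^(−8.24/10) = 0.1500
Friis cascade:
  F = 1.452 + (1.905 − 1)/35.48 + (6.668 − 1)/1660 = 1.481
NF = 10 log₁₀(1.481) = 1.71 dB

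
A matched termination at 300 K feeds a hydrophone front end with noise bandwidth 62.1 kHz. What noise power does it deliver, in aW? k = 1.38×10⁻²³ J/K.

257 aW

P_n = kTB = 1.38×10⁻²³ × 300 × 6.21×10⁴ = 2.57×10⁻¹⁶ W = 257 aW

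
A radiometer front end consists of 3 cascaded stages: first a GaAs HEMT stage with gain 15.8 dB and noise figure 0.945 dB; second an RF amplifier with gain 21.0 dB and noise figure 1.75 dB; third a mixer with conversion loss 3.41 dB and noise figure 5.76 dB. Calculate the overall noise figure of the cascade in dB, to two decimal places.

Convert to linear (a loss of L dB is a gain of −L dB): F_i = 10^(NF_i/10), G_i = 10^(G_i,dB/10)
  Stage 1: F_1 = 10^(0.945/10) = 1.243, G_1 = 10^(15.8/10) = 38.02
  Stage 2: F_2 = 10^(1.75/10) = 1.496, G_2 = 10^(21.0/10) = 125.9
  Stage 3: F_3 = 10^(5.76/10) = 3.767, G_3 = 10^(−3.41/10) = 0.4560
Friis cascade:
  F = 1.243 + (1.496 − 1)/38.02 + (3.767 − 1)/4786 = 1.257
NF = 10 log₁₀(1.257) = 0.99 dB

0.99 dB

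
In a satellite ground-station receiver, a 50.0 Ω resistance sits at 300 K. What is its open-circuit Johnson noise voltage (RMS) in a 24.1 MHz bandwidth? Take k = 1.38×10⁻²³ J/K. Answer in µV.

4.47 µV

V_n = √(4kTRB)
4kTRB = 4 × 1.38×10⁻²³ × 300 × 5.00×10¹ × 2.41×10⁷ = 2.00×10⁻¹¹ V²
V_n = √(2.00×10⁻¹¹) = 4.47×10⁻⁶ V = 4.47 µV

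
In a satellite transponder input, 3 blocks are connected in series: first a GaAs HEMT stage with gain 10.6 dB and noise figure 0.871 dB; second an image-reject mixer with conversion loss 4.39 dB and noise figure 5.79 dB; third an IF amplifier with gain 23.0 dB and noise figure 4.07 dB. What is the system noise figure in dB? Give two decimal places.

2.64 dB

Convert to linear (a loss of L dB is a gain of −L dB): F_i = 10^(NF_i/10), G_i = 10^(G_i,dB/10)
  Stage 1: F_1 = 10^(0.871/10) = 1.222, G_1 = 10^(10.6/10) = 11.48
  Stage 2: F_2 = 10^(5.79/10) = 3.793, G_2 = 10^(−4.39/10) = 0.3639
  Stage 3: F_3 = 10^(4.07/10) = 2.553, G_3 = 10^(23.0/10) = 199.5
Friis cascade:
  F = 1.222 + (3.793 − 1)/11.48 + (2.553 − 1)/4.178 = 1.837
NF = 10 log₁₀(1.837) = 2.64 dB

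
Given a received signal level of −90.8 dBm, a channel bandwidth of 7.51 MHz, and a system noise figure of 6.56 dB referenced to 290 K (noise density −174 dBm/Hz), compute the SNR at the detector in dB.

7.9 dB

Noise floor: N = −174 + 10 log₁₀(B) + NF
10 log₁₀(7.51×10⁶) = 68.76 dB
N = −174 + 68.76 + 6.56 = −98.68 dBm
SNR = P_sig − N = −90.8 − (−98.68) = 7.88 dB → 7.9 dB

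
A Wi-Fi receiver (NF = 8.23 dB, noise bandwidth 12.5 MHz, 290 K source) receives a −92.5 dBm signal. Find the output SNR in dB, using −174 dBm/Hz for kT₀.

Noise floor: N = −174 + 10 log₁₀(B) + NF
10 log₁₀(1.25×10⁷) = 70.97 dB
N = −174 + 70.97 + 8.23 = −94.80 dBm
SNR = P_sig − N = −92.5 − (−94.80) = 2.30 dB → 2.3 dB

2.3 dB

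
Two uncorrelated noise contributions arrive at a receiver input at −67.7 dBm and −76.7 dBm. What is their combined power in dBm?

Convert to linear, add, convert back:
P₁ = 1.70×10⁻¹⁰ W, P₂ = 2.14×10⁻¹¹ W
P_tot = 1.91×10⁻¹⁰ W → 10 log₁₀(P_tot / 10⁻³) = −67.2 dBm

−67.2 dBm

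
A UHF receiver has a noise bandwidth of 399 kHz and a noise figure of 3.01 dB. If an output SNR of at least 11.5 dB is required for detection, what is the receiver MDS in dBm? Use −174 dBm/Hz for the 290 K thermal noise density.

Sensitivity = −174 + 10 log₁₀(B) + NF + SNR_min
= −174 + 56.01 + 3.01 + 11.5
= −103.48 dBm → −103.5 dBm

−103.5 dBm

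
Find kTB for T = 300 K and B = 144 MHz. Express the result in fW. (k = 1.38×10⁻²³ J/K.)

P_n = kTB = 1.38×10⁻²³ × 300 × 1.44×10⁸ = 5.96×10⁻¹³ W = 596 fW

596 fW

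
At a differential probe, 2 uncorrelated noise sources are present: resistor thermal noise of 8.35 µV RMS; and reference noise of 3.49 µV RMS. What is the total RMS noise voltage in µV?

Uncorrelated sources add in power (mean-square): V_tot = √(ΣV_i²)
V_tot = √[(8.35×10⁻⁶)² + (3.49×10⁻⁶)²] = 9.05×10⁻⁶ V = 9.05 µV

9.05 µV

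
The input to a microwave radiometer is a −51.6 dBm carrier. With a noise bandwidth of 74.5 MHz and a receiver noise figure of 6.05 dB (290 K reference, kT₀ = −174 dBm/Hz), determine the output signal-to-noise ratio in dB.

37.6 dB

Noise floor: N = −174 + 10 log₁₀(B) + NF
10 log₁₀(7.45×10⁷) = 78.72 dB
N = −174 + 78.72 + 6.05 = −89.23 dBm
SNR = P_sig − N = −51.6 − (−89.23) = 37.63 dB → 37.6 dB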